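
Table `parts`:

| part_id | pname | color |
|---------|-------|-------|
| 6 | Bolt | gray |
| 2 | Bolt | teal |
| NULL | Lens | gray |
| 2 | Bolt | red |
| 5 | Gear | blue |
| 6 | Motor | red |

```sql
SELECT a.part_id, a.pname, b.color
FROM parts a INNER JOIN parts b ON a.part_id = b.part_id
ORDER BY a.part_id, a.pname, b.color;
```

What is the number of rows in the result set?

9

INNER JOIN keeps only pairs where the ON condition holds.
Matching on a.part_id = b.part_id. A NULL in a compared column never satisfies the condition.
- a (part_id=6) pairs with 2 row(s) of b.
- a (part_id=2) pairs with 2 row(s) of b.
- a (part_id=NULL) has no partner → excluded.
- a (part_id=2) pairs with 2 row(s) of b.
- a (part_id=5) pairs with 1 row(s) of b.
- a (part_id=6) pairs with 2 row(s) of b.
Total: 9 rows.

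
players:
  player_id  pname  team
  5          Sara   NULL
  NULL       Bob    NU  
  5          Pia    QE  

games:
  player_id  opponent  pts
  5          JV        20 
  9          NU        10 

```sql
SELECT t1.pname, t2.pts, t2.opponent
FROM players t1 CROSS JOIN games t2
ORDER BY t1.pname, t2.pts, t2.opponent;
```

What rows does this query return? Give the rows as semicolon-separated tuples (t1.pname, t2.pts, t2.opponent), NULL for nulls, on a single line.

CROSS JOIN pairs every row of `players` with every row of `games`: 3 × 2 = 6 rows.
After projecting and ordering:
t1.pname | t2.pts | t2.opponent
Bob | 10 | NU
Bob | 20 | JV
Pia | 10 | NU
Pia | 20 | JV
Sara | 10 | NU
Sara | 20 | JV

(Bob, 10, NU); (Bob, 20, JV); (Pia, 10, NU); (Pia, 20, JV); (Sara, 10, NU); (Sara, 20, JV)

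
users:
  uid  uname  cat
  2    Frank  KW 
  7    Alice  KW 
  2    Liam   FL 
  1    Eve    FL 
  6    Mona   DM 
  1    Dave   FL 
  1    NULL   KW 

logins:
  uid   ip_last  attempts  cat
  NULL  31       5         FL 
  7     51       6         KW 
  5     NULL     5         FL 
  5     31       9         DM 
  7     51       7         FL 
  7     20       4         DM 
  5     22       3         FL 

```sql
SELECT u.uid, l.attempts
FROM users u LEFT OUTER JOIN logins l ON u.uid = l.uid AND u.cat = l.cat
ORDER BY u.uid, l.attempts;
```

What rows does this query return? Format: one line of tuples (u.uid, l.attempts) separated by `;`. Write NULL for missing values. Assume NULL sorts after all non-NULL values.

(1, NULL); (1, NULL); (1, NULL); (2, NULL); (2, NULL); (6, NULL); (7, 6)

LEFT JOIN keeps every row from `users`; unmatched rows get NULL for `logins`'s columns.
Matching on u.uid = l.uid AND u.cat = l.cat. A NULL in a compared column never satisfies the condition.
- u (uid=2, cat=KW) has no partner → padded with NULL.
- u (uid=7, cat=KW) pairs with 1 row(s) of l.
- u (uid=2, cat=FL) has no partner → padded with NULL.
- u (uid=1, cat=FL) has no partner → padded with NULL.
- u (uid=6, cat=DM) has no partner → padded with NULL.
- u (uid=1, cat=FL) has no partner → padded with NULL.
- u (uid=1, cat=KW) has no partner → padded with NULL.
After projecting and ordering:
u.uid | l.attempts
1 | NULL
1 | NULL
1 | NULL
2 | NULL
2 | NULL
6 | NULL
7 | 6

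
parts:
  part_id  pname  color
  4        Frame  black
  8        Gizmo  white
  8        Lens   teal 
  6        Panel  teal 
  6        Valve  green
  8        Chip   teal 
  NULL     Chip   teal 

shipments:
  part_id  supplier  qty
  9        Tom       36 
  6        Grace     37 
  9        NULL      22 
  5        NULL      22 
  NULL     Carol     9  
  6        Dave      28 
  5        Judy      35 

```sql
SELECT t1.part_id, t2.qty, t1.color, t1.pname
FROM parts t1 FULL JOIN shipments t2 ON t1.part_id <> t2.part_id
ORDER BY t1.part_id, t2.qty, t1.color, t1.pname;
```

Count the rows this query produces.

34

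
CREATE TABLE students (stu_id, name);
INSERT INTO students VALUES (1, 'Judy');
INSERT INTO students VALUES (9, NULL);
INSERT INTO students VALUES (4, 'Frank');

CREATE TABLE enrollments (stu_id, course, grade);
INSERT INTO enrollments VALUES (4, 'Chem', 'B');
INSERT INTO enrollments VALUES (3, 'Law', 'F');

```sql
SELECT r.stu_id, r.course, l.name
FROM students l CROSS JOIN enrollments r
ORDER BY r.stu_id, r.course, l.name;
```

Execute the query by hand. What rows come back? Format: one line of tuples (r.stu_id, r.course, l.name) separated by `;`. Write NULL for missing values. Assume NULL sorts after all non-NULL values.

(3, Law, Frank); (3, Law, Judy); (3, Law, NULL); (4, Chem, Frank); (4, Chem, Judy); (4, Chem, NULL)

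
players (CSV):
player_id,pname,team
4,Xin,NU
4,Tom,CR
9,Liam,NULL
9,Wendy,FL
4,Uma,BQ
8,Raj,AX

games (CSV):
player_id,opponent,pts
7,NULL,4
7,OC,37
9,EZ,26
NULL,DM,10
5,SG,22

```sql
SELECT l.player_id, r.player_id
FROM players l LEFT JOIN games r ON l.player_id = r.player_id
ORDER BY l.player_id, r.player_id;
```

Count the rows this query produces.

LEFT JOIN keeps every row from `players`; unmatched rows get NULL for `games`'s columns.
Matching on l.player_id = r.player_id. A NULL in a compared column never satisfies the condition.
- l[0] player_id=4 → no match; kept with NULLs on the r side.
- l[1] player_id=4 → no match; kept with NULLs on the r side.
- l[2] player_id=9 → 1 match(es) in r → 1 row(s).
- l[3] player_id=9 → 1 match(es) in r → 1 row(s).
- l[4] player_id=4 → no match; kept with NULLs on the r side.
- l[5] player_id=8 → no match; kept with NULLs on the r side.
Total: 2 matched + 4 padded = 6 rows.

6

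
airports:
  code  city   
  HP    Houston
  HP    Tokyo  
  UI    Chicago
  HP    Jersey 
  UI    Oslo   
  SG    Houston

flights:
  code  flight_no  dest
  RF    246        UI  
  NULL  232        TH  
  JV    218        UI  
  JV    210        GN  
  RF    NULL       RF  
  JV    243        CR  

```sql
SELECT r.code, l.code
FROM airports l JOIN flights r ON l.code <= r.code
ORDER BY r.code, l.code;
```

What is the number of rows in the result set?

INNER JOIN keeps only pairs where the ON condition holds.
Matching on l.code <= r.code. A NULL in a compared column never satisfies the condition.
- l row (code=HP): matches 5 r row(s) → 5 output row(s).
- l row (code=HP): matches 5 r row(s) → 5 output row(s).
- l row (code=UI): no match → dropped.
- l row (code=HP): matches 5 r row(s) → 5 output row(s).
- l row (code=UI): no match → dropped.
- l row (code=SG): no match → dropped.
Total: 15 rows.

15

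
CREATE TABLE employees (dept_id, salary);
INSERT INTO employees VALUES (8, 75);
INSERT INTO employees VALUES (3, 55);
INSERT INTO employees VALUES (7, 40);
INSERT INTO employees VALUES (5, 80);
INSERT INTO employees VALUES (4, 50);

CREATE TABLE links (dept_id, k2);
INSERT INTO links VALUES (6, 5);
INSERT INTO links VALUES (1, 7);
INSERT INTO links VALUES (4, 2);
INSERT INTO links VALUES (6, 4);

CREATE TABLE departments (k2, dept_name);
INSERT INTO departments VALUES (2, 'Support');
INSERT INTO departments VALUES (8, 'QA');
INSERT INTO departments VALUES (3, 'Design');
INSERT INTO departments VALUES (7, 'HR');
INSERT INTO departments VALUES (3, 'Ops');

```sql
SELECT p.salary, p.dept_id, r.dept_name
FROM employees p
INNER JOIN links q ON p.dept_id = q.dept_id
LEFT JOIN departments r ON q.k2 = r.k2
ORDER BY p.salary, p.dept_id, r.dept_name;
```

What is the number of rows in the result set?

1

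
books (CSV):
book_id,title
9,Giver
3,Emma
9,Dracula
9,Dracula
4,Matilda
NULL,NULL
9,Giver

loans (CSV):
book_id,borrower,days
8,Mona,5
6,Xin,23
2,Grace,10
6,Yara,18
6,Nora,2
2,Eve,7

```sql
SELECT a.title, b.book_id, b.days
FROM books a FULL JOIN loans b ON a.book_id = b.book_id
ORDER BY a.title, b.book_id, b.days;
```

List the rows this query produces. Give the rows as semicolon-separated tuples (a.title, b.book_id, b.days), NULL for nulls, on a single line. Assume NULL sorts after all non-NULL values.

FULL OUTER JOIN keeps every row from both sides; unmatched rows get NULL for the other side's columns.
Matching on a.book_id = b.book_id. A NULL in a compared column never satisfies the condition.
Matched pairs: 0; unmatched a rows kept: 7; unmatched b rows kept: 6.

(Dracula, NULL, NULL); (Dracula, NULL, NULL); (Emma, NULL, NULL); (Giver, NULL, NULL); (Giver, NULL, NULL); (Matilda, NULL, NULL); (NULL, 2, 7); (NULL, 2, 10); (NULL, 6, 2); (NULL, 6, 18); (NULL, 6, 23); (NULL, 8, 5); (NULL, NULL, NULL)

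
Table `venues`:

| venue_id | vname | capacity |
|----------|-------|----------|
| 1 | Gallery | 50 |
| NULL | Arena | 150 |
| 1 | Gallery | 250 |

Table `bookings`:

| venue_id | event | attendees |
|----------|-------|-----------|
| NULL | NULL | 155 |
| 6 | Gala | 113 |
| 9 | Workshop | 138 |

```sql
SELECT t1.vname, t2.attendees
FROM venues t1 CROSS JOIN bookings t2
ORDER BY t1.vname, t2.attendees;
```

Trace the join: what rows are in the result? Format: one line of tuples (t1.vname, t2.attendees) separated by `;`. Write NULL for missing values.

CROSS JOIN pairs every row of `venues` with every row of `bookings`: 3 × 3 = 9 rows.
After projecting and ordering:
t1.vname | t2.attendees
Arena | 113
Arena | 138
Arena | 155
Gallery | 113
Gallery | 113
Gallery | 138
Gallery | 138
Gallery | 155
Gallery | 155

(Arena, 113); (Arena, 138); (Arena, 155); (Gallery, 113); (Gallery, 113); (Gallery, 138); (Gallery, 138); (Gallery, 155); (Gallery, 155)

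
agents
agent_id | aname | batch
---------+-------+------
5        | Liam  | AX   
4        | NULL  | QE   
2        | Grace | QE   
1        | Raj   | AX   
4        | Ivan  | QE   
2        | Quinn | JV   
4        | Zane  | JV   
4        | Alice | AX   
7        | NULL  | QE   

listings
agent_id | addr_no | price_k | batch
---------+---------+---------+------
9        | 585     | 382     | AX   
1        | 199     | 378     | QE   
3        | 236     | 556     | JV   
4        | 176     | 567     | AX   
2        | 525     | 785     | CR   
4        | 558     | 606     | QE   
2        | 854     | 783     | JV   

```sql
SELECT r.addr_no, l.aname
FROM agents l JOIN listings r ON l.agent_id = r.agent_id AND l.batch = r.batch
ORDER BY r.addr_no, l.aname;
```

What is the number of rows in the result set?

4

INNER JOIN keeps only pairs where the ON condition holds.
Matching on l.agent_id = r.agent_id AND l.batch = r.batch.
- agent_id=5, batch=AX: no matching r row, dropped.
- agent_id=4, batch=QE: 1 matching r row(s), so 1 row(s) emitted.
- agent_id=2, batch=QE: no matching r row, dropped.
- agent_id=1, batch=AX: no matching r row, dropped.
- agent_id=4, batch=QE: 1 matching r row(s), so 1 row(s) emitted.
- agent_id=2, batch=JV: 1 matching r row(s), so 1 row(s) emitted.
- agent_id=4, batch=JV: no matching r row, dropped.
- agent_id=4, batch=AX: 1 matching r row(s), so 1 row(s) emitted.
- agent_id=7, batch=QE: no matching r row, dropped.
Total: 4 rows.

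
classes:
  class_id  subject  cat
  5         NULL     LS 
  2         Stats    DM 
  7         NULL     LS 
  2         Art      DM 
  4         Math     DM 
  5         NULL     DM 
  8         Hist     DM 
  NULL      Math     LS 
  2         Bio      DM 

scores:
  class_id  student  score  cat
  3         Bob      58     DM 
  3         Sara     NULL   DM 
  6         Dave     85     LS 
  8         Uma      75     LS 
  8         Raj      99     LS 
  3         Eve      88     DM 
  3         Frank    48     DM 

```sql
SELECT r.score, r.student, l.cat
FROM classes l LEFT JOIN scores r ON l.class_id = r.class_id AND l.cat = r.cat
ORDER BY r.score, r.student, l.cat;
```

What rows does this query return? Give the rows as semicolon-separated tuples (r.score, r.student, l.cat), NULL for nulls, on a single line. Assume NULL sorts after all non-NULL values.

(NULL, NULL, DM); (NULL, NULL, DM); (NULL, NULL, DM); (NULL, NULL, DM); (NULL, NULL, DM); (NULL, NULL, DM); (NULL, NULL, LS); (NULL, NULL, LS); (NULL, NULL, LS)

LEFT JOIN keeps every row from `classes`; unmatched rows get NULL for `scores`'s columns.
Matching on l.class_id = r.class_id AND l.cat = r.cat. A NULL in a compared column never satisfies the condition.
Matched pairs: 0; unmatched l rows kept: 9.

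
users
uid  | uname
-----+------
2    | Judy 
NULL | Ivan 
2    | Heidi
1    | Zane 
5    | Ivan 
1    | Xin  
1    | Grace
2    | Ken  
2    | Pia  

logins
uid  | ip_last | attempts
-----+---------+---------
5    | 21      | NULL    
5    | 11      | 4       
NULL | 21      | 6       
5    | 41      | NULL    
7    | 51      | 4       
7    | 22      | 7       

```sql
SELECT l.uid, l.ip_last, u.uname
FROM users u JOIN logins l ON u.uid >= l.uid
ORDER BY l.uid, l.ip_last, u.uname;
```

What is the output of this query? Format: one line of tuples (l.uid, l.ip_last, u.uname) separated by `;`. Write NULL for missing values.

(5, 11, Ivan); (5, 21, Ivan); (5, 41, Ivan)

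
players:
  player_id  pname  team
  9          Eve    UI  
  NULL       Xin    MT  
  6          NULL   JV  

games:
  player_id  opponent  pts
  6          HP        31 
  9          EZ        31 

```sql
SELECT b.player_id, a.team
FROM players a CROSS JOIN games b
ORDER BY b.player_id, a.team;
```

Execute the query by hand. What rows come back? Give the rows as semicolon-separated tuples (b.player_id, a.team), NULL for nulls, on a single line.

CROSS JOIN pairs every row of `players` with every row of `games`: 3 × 2 = 6 rows.
After projecting and ordering:
b.player_id | a.team
6 | JV
6 | MT
6 | UI
9 | JV
9 | MT
9 | UI

(6, JV); (6, MT); (6, UI); (9, JV); (9, MT); (9, UI)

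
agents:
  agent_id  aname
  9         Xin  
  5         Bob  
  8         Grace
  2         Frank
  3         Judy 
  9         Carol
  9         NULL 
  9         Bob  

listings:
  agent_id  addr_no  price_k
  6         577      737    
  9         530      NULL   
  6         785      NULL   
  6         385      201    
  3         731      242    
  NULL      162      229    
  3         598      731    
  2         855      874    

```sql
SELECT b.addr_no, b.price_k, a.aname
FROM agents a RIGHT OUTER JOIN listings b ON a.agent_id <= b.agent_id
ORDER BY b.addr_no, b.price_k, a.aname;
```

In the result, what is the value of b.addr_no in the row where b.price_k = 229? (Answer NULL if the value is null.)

RIGHT JOIN keeps every row from `listings`; unmatched rows get NULL for `agents`'s columns.
Matching on a.agent_id <= b.agent_id. A NULL in a compared column never satisfies the condition.
Matched pairs: 22; unmatched b rows kept: 1.

162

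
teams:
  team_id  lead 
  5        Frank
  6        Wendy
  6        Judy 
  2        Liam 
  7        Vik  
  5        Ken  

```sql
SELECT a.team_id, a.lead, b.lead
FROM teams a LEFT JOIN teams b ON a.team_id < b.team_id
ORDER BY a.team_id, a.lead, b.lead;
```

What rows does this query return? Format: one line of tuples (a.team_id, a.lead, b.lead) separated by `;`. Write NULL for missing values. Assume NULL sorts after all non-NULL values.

LEFT JOIN keeps every row from `teams a`; unmatched rows get NULL for `teams b`'s columns.
Matching on a.team_id < b.team_id.
Matched pairs: 13; unmatched a rows kept: 1.

(2, Liam, Frank); (2, Liam, Judy); (2, Liam, Ken); (2, Liam, Vik); (2, Liam, Wendy); (5, Frank, Judy); (5, Frank, Vik); (5, Frank, Wendy); (5, Ken, Judy); (5, Ken, Vik); (5, Ken, Wendy); (6, Judy, Vik); (6, Wendy, Vik); (7, Vik, NULL)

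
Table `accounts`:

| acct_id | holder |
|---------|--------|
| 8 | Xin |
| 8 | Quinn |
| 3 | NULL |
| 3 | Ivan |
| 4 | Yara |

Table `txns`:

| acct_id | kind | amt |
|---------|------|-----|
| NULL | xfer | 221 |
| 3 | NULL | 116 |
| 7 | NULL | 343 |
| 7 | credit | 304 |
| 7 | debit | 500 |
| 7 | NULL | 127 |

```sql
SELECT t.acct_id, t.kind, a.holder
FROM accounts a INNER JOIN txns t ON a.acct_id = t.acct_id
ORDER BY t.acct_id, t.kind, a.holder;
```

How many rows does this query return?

2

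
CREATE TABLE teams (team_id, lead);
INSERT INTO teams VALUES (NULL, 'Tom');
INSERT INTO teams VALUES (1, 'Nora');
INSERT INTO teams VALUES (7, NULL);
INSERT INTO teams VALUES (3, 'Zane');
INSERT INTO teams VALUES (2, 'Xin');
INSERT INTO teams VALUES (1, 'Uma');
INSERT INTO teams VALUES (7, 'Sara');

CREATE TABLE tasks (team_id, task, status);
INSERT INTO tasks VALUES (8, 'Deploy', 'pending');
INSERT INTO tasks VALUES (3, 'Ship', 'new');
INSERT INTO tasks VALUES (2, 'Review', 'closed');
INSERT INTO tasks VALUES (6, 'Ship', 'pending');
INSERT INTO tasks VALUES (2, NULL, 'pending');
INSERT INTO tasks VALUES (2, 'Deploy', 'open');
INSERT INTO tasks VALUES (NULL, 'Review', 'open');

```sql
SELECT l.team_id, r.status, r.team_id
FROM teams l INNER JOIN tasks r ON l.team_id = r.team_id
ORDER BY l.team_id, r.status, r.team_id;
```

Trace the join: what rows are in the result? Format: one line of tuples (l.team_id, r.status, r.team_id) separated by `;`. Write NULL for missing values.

INNER JOIN keeps only pairs where the ON condition holds.
Matching on l.team_id = r.team_id. A NULL in a compared column never satisfies the condition.
- team_id=NULL: no matching r row, dropped.
- team_id=1: no matching r row, dropped.
- team_id=7: no matching r row, dropped.
- team_id=3: 1 matching r row(s), so 1 row(s) emitted.
- team_id=2: 3 matching r row(s), so 3 row(s) emitted.
- team_id=1: no matching r row, dropped.
- team_id=7: no matching r row, dropped.
After projecting and ordering:
l.team_id | r.status | r.team_id
2 | closed | 2
2 | open | 2
2 | pending | 2
3 | new | 3

(2, closed, 2); (2, open, 2); (2, pending, 2); (3, new, 3)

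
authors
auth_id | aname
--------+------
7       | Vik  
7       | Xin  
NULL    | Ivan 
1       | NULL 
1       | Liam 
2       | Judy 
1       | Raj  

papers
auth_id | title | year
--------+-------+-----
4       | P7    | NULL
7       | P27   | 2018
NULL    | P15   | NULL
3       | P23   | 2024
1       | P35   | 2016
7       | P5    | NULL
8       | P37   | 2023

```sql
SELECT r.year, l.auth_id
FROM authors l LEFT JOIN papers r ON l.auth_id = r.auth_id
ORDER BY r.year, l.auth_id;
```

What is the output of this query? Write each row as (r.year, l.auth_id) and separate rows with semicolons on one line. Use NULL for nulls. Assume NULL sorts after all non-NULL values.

LEFT JOIN keeps every row from `authors`; unmatched rows get NULL for `papers`'s columns.
Matching on l.auth_id = r.auth_id. A NULL in a compared column never satisfies the condition.
- auth_id=7: 2 matching r row(s), so 2 row(s) emitted.
- auth_id=7: 2 matching r row(s), so 2 row(s) emitted.
- auth_id=NULL: no r row matches, row kept with r columns NULL.
- auth_id=1: 1 matching r row(s), so 1 row(s) emitted.
- auth_id=1: 1 matching r row(s), so 1 row(s) emitted.
- auth_id=2: no r row matches, row kept with r columns NULL.
- auth_id=1: 1 matching r row(s), so 1 row(s) emitted.
After projecting and ordering:
r.year | l.auth_id
2016 | 1
2016 | 1
2016 | 1
2018 | 7
2018 | 7
NULL | 2
NULL | 7
NULL | 7
NULL | NULL

(2016, 1); (2016, 1); (2016, 1); (2018, 7); (2018, 7); (NULL, 2); (NULL, 7); (NULL, 7); (NULL, NULL)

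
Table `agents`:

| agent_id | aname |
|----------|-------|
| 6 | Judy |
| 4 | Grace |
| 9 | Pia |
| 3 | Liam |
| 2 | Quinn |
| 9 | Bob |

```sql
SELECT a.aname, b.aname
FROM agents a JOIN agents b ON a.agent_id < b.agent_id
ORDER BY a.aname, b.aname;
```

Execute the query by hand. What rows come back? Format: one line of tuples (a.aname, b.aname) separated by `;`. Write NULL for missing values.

INNER JOIN keeps only pairs where the ON condition holds.
Matching on a.agent_id < b.agent_id.
Matched pairs: 14.

(Grace, Bob); (Grace, Judy); (Grace, Pia); (Judy, Bob); (Judy, Pia); (Liam, Bob); (Liam, Grace); (Liam, Judy); (Liam, Pia); (Quinn, Bob); (Quinn, Grace); (Quinn, Judy); (Quinn, Liam); (Quinn, Pia)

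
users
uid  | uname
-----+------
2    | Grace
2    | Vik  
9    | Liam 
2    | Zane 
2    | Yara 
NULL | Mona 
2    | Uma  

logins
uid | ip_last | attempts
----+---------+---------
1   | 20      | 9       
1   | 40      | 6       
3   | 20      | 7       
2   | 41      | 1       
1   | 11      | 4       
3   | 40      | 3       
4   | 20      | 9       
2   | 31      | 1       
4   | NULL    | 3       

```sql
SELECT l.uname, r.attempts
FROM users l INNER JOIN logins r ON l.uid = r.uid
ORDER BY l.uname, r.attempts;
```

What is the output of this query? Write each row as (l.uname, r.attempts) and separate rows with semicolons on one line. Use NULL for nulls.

(Grace, 1); (Grace, 1); (Uma, 1); (Uma, 1); (Vik, 1); (Vik, 1); (Yara, 1); (Yara, 1); (Zane, 1); (Zane, 1)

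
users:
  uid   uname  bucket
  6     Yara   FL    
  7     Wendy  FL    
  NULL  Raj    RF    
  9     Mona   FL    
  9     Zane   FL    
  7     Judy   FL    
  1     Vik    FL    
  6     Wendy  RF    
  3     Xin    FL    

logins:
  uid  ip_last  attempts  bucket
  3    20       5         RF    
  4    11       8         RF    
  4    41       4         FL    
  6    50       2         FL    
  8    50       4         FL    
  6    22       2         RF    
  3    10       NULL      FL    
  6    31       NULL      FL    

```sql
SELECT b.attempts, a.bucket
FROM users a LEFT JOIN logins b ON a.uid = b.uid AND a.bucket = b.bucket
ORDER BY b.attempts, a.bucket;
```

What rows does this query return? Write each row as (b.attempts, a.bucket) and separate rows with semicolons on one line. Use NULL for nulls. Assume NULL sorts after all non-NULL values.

(2, FL); (2, RF); (NULL, FL); (NULL, FL); (NULL, FL); (NULL, FL); (NULL, FL); (NULL, FL); (NULL, FL); (NULL, RF)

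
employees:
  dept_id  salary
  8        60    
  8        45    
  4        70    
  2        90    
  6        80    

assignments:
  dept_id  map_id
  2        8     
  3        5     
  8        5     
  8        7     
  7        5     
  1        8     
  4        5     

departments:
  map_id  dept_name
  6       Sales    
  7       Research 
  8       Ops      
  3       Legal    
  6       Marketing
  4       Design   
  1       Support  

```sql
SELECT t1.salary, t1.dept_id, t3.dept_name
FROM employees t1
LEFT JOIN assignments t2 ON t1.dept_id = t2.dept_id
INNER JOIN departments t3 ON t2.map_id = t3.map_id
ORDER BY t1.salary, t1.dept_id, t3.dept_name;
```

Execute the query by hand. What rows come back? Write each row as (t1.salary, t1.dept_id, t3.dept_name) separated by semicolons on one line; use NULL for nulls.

(45, 8, Research); (60, 8, Research); (90, 2, Ops)

Evaluate left to right. First `employees t1 LEFT JOIN assignments t2` on dept_id: 7 row(s).
Then INNER JOIN `departments t3` on map_id: keep only rows whose t2.map_id appears in t3.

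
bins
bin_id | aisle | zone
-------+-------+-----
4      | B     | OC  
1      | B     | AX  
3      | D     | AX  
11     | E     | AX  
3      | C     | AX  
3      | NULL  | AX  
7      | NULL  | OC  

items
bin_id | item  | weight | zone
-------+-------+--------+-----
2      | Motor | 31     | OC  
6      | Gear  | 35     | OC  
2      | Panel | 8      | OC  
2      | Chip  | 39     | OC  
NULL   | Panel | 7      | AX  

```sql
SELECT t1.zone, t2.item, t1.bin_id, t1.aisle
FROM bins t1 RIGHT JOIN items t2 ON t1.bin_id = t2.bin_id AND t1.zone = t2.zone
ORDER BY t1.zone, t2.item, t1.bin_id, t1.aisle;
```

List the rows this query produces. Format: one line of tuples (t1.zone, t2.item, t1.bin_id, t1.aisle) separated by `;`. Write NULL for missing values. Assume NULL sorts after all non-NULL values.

(NULL, Chip, NULL, NULL); (NULL, Gear, NULL, NULL); (NULL, Motor, NULL, NULL); (NULL, Panel, NULL, NULL); (NULL, Panel, NULL, NULL)

RIGHT JOIN keeps every row from `items`; unmatched rows get NULL for `bins`'s columns.
Matching on t1.bin_id = t2.bin_id AND t1.zone = t2.zone. A NULL in a compared column never satisfies the condition.
- t1 row (bin_id=4, zone=OC): no match.
- t1 row (bin_id=1, zone=AX): no match.
- t1 row (bin_id=3, zone=AX): no match.
- t1 row (bin_id=11, zone=AX): no match.
- t1 row (bin_id=3, zone=AX): no match.
- t1 row (bin_id=3, zone=AX): no match.
- t1 row (bin_id=7, zone=OC): no match.
- 5 t2 row(s) had no t1 match → kept, t1 columns NULL.
After projecting and ordering:
t1.zone | t2.item | t1.bin_id | t1.aisle
NULL | Chip | NULL | NULL
NULL | Gear | NULL | NULL
NULL | Motor | NULL | NULL
NULL | Panel | NULL | NULL
NULL | Panel | NULL | NULL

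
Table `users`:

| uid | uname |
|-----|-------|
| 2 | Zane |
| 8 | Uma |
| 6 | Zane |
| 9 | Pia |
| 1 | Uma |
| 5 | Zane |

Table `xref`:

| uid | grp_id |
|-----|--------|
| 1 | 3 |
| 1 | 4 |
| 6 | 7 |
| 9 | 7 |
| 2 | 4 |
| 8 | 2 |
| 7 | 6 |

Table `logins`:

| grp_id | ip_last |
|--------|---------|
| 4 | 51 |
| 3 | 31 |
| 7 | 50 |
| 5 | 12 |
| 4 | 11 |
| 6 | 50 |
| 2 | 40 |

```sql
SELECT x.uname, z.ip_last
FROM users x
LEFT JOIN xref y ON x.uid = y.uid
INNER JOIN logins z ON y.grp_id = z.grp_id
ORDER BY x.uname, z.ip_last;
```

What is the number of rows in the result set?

Joins associate left-to-right: users LEFT JOIN xref on uid gives 7 intermediate row(s).
Then INNER JOIN `logins z` on grp_id: keep only rows whose y.grp_id appears in z.
Result: 8 row(s).

8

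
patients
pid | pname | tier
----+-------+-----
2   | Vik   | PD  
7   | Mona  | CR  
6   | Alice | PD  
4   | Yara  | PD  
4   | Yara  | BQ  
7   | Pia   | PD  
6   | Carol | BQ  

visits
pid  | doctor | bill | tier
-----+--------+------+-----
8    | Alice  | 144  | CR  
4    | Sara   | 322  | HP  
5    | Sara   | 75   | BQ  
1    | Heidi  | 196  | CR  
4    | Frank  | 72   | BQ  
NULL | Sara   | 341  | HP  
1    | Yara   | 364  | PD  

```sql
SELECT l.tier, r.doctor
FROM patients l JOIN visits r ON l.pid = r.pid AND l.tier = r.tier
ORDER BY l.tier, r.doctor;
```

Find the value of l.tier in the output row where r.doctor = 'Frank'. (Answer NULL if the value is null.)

INNER JOIN keeps only pairs where the ON condition holds.
Matching on l.pid = r.pid AND l.tier = r.tier. A NULL in a compared column never satisfies the condition.
- l row (pid=2, tier=PD): no match → dropped.
- l row (pid=7, tier=CR): no match → dropped.
- l row (pid=6, tier=PD): no match → dropped.
- l row (pid=4, tier=PD): no match → dropped.
- l row (pid=4, tier=BQ): matches 1 r row(s) → 1 output row(s).
- l row (pid=7, tier=PD): no match → dropped.
- l row (pid=6, tier=BQ): no match → dropped.

BQ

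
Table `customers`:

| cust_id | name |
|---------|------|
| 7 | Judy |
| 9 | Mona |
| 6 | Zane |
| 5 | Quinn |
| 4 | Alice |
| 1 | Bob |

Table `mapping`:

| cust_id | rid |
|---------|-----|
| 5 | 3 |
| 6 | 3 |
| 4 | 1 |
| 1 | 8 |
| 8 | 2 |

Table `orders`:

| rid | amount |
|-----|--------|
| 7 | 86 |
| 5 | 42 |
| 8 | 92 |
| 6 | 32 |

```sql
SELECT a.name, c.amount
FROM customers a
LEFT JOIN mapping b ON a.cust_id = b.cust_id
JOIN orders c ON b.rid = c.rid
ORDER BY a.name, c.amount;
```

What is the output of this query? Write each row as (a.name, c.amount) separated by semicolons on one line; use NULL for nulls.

Step 1 — a LEFT JOIN b on cust_id → 6 row(s).
Then INNER JOIN `orders c` on rid: keep only rows whose b.rid appears in c.

(Bob, 92)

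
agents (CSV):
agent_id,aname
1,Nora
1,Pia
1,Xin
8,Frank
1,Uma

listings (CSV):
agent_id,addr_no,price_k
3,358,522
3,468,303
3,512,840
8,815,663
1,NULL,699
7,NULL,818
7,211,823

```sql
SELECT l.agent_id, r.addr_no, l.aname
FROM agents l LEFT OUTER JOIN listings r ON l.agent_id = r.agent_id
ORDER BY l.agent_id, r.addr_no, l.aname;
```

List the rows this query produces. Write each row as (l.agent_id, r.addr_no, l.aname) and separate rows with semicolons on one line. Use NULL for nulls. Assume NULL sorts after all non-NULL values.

LEFT JOIN keeps every row from `agents`; unmatched rows get NULL for `listings`'s columns.
Matching on l.agent_id = r.agent_id.
- agent_id=1: 1 matching r row(s), so 1 row(s) emitted.
- agent_id=1: 1 matching r row(s), so 1 row(s) emitted.
- agent_id=1: 1 matching r row(s), so 1 row(s) emitted.
- agent_id=8: 1 matching r row(s), so 1 row(s) emitted.
- agent_id=1: 1 matching r row(s), so 1 row(s) emitted.
After projecting and ordering:
l.agent_id | r.addr_no | l.aname
1 | NULL | Nora
1 | NULL | Pia
1 | NULL | Uma
1 | NULL | Xin
8 | 815 | Frank

(1, NULL, Nora); (1, NULL, Pia); (1, NULL, Uma); (1, NULL, Xin); (8, 815, Frank)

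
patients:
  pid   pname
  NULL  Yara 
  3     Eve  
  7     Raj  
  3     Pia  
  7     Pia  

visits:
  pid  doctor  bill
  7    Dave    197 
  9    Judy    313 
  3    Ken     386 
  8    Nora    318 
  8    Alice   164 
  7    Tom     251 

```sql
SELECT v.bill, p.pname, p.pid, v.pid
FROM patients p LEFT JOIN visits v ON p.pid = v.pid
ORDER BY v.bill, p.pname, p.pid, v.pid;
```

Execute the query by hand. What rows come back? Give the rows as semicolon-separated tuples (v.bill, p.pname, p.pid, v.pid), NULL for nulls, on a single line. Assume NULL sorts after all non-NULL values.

LEFT JOIN keeps every row from `patients`; unmatched rows get NULL for `visits`'s columns.
Matching on p.pid = v.pid. A NULL in a compared column never satisfies the condition.
Matched pairs: 6; unmatched p rows kept: 1.

(197, Pia, 7, 7); (197, Raj, 7, 7); (251, Pia, 7, 7); (251, Raj, 7, 7); (386, Eve, 3, 3); (386, Pia, 3, 3); (NULL, Yara, NULL, NULL)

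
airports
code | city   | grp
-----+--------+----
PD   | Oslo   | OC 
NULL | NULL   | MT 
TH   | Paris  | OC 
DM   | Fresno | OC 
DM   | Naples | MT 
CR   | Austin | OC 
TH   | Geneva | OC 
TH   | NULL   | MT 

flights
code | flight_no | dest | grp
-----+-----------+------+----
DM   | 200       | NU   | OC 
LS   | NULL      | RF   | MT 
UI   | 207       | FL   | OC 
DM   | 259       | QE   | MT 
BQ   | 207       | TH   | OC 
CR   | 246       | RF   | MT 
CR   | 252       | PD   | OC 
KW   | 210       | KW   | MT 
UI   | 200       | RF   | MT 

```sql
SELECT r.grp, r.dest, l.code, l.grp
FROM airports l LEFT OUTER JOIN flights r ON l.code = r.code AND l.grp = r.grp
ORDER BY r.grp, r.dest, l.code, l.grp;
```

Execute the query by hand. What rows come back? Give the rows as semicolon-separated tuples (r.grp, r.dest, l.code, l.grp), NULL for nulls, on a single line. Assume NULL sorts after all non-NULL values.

LEFT JOIN keeps every row from `airports`; unmatched rows get NULL for `flights`'s columns.
Matching on l.code = r.code AND l.grp = r.grp. A NULL in a compared column never satisfies the condition.
- l (code=PD, grp=OC) has no partner → padded with NULL.
- l (code=NULL, grp=MT) has no partner → padded with NULL.
- l (code=TH, grp=OC) has no partner → padded with NULL.
- l (code=DM, grp=OC) pairs with 1 row(s) of r.
- l (code=DM, grp=MT) pairs with 1 row(s) of r.
- l (code=CR, grp=OC) pairs with 1 row(s) of r.
- l (code=TH, grp=OC) has no partner → padded with NULL.
- l (code=TH, grp=MT) has no partner → padded with NULL.
After projecting and ordering:
r.grp | r.dest | l.code | l.grp
MT | QE | DM | MT
OC | NU | DM | OC
OC | PD | CR | OC
NULL | NULL | PD | OC
NULL | NULL | TH | MT
NULL | NULL | TH | OC
NULL | NULL | TH | OC
NULL | NULL | NULL | MT

(MT, QE, DM, MT); (OC, NU, DM, OC); (OC, PD, CR, OC); (NULL, NULL, PD, OC); (NULL, NULL, TH, MT); (NULL, NULL, TH, OC); (NULL, NULL, TH, OC); (NULL, NULL, NULL, MT)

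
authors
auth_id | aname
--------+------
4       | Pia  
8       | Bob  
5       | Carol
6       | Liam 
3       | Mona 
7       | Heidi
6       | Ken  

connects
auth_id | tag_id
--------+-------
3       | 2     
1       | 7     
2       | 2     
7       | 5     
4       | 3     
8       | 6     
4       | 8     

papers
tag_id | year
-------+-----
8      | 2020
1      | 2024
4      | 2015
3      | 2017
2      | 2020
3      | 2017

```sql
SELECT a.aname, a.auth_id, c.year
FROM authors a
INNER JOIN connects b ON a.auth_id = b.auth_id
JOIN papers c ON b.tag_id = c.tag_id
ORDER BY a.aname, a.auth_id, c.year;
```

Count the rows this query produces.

4

Evaluate left to right. First `authors a INNER JOIN connects b` on auth_id: 5 row(s).
Then INNER JOIN `papers c` on tag_id: keep only rows whose b.tag_id appears in c.
Result: 4 row(s).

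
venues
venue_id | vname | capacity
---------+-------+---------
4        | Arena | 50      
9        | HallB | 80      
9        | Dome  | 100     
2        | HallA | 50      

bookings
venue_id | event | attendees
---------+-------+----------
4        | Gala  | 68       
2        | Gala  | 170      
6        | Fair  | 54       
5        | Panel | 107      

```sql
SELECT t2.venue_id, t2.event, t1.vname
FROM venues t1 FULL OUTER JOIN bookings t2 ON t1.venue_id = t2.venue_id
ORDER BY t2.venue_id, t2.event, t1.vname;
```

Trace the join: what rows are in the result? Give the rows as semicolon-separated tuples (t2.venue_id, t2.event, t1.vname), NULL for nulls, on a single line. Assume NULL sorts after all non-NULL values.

(2, Gala, HallA); (4, Gala, Arena); (5, Panel, NULL); (6, Fair, NULL); (NULL, NULL, Dome); (NULL, NULL, HallB)

FULL OUTER JOIN keeps every row from both sides; unmatched rows get NULL for the other side's columns.
Matching on t1.venue_id = t2.venue_id.
- t1[0] venue_id=4 → 1 match(es) in t2 → 1 row(s).
- t1[1] venue_id=9 → no match; kept with NULLs on the t2 side.
- t1[2] venue_id=9 → no match; kept with NULLs on the t2 side.
- t1[3] venue_id=2 → 1 match(es) in t2 → 1 row(s).
- plus 2 unmatched t2 row(s), each kept with NULL t1 columns.
After projecting and ordering:
t2.venue_id | t2.event | t1.vname
2 | Gala | HallA
4 | Gala | Arena
5 | Panel | NULL
6 | Fair | NULL
NULL | NULL | Dome
NULL | NULL | HallB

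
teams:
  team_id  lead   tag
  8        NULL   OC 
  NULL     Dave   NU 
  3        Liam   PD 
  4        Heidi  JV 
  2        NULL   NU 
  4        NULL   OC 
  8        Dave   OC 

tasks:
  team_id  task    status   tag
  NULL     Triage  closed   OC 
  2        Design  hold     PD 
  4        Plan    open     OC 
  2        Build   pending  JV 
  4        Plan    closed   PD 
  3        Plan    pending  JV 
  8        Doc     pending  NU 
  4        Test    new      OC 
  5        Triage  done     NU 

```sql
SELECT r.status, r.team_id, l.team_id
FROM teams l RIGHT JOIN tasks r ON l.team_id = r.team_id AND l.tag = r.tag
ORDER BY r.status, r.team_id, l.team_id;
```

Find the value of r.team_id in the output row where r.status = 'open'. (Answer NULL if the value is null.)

4

RIGHT JOIN keeps every row from `tasks`; unmatched rows get NULL for `teams`'s columns.
Matching on l.team_id = r.team_id AND l.tag = r.tag. A NULL in a compared column never satisfies the condition.
Matched pairs: 2; unmatched r rows kept: 7.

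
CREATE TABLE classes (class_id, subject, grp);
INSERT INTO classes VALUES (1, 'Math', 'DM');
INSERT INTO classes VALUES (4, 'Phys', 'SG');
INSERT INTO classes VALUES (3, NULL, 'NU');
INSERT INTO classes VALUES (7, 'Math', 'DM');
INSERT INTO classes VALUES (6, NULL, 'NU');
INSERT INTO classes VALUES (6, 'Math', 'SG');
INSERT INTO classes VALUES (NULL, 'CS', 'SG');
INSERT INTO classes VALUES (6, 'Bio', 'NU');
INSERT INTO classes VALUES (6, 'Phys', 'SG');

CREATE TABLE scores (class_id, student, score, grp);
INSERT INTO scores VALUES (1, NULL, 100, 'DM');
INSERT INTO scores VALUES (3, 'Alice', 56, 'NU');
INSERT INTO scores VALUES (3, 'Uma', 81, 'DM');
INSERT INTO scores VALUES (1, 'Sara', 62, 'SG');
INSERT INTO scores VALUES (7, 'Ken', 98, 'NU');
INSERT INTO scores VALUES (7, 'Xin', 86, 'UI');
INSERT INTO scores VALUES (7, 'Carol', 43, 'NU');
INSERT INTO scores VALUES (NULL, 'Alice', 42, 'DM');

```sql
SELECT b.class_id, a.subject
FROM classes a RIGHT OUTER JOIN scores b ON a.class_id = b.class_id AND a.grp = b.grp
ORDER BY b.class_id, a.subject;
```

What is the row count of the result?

8

RIGHT JOIN keeps every row from `scores`; unmatched rows get NULL for `classes`'s columns.
Matching on a.class_id = b.class_id AND a.grp = b.grp. A NULL in a compared column never satisfies the condition.
- a row (class_id=1, grp=DM): matches 1 b row(s) → 1 output row(s).
- a row (class_id=4, grp=SG): no match.
- a row (class_id=3, grp=NU): matches 1 b row(s) → 1 output row(s).
- a row (class_id=7, grp=DM): no match.
- a row (class_id=6, grp=NU): no match.
- a row (class_id=6, grp=SG): no match.
- a row (class_id=NULL, grp=SG): no match.
- a row (class_id=6, grp=NU): no match.
- a row (class_id=6, grp=SG): no match.
- 6 row(s) from b found no a partner → padded with NULL.
Total: 2 matched + 6 padded = 8 rows.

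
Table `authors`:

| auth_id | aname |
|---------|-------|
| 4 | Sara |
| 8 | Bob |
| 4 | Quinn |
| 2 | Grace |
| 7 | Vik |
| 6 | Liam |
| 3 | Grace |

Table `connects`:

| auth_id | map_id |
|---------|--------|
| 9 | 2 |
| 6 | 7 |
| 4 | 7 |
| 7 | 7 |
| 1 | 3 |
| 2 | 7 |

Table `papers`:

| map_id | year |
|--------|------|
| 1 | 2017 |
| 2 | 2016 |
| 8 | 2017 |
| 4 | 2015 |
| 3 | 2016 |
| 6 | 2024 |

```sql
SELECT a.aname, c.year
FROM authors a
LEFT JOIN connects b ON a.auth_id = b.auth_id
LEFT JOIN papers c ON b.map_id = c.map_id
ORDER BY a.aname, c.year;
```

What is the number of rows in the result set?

7

Step 1 — a LEFT JOIN b on auth_id → 7 row(s).
Then LEFT JOIN `papers c` on map_id: each of those 7 rows is kept; rows whose b.map_id has no match in c get NULL for c's columns.
Result: 7 row(s).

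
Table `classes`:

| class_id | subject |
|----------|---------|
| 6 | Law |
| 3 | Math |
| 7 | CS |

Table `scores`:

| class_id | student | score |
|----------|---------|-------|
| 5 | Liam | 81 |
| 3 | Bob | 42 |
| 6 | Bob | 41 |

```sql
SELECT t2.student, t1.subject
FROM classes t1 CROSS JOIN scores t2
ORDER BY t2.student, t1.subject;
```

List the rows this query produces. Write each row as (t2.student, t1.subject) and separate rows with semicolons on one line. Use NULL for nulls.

CROSS JOIN pairs every row of `classes` with every row of `scores`: 3 × 3 = 9 rows.
After projecting and ordering:
t2.student | t1.subject
Bob | CS
Bob | CS
Bob | Law
Bob | Law
Bob | Math
Bob | Math
Liam | CS
Liam | Law
Liam | Math

(Bob, CS); (Bob, CS); (Bob, Law); (Bob, Law); (Bob, Math); (Bob, Math); (Liam, CS); (Liam, Law); (Liam, Math)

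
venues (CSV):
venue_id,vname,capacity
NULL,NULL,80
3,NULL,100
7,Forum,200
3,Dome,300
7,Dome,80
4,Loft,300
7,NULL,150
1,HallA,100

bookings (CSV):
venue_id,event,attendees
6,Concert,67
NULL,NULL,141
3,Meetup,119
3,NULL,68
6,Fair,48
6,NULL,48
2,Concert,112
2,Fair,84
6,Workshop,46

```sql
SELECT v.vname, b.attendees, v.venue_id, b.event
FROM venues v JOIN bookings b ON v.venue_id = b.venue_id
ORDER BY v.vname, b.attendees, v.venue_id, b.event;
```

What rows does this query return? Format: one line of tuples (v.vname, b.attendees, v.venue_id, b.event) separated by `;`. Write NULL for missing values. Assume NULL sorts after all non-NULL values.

(Dome, 68, 3, NULL); (Dome, 119, 3, Meetup); (NULL, 68, 3, NULL); (NULL, 119, 3, Meetup)

INNER JOIN keeps only pairs where the ON condition holds.
Matching on v.venue_id = b.venue_id. A NULL in a compared column never satisfies the condition.
Matched pairs: 4.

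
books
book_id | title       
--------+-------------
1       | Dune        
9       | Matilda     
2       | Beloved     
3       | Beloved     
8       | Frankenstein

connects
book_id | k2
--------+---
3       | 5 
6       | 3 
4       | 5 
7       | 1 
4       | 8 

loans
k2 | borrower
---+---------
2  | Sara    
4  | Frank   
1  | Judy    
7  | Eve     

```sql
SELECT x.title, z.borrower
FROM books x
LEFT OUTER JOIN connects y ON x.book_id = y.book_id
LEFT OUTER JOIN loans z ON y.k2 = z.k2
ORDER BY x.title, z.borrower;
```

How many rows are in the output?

Step 1 — x LEFT JOIN y on book_id → 5 row(s).
Then LEFT JOIN `loans z` on k2: each of those 5 rows is kept; rows whose y.k2 has no match in z get NULL for z's columns.
Result: 5 row(s).

5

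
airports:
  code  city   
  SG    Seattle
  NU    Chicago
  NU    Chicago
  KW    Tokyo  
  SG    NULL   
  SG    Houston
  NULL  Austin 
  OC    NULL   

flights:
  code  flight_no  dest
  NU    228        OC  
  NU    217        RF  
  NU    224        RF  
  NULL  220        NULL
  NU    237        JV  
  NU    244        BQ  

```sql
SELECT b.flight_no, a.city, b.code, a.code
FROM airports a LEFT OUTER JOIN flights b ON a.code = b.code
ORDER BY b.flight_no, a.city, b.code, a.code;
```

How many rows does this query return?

16

LEFT JOIN keeps every row from `airports`; unmatched rows get NULL for `flights`'s columns.
Matching on a.code = b.code. A NULL in a compared column never satisfies the condition.
- a row (code=SG): no match → kept, b columns NULL.
- a row (code=NU): matches 5 b row(s) → 5 output row(s).
- a row (code=NU): matches 5 b row(s) → 5 output row(s).
- a row (code=KW): no match → kept, b columns NULL.
- a row (code=SG): no match → kept, b columns NULL.
- a row (code=SG): no match → kept, b columns NULL.
- a row (code=NULL): no match → kept, b columns NULL.
- a row (code=OC): no match → kept, b columns NULL.
Total: 10 matched + 6 padded = 16 rows.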